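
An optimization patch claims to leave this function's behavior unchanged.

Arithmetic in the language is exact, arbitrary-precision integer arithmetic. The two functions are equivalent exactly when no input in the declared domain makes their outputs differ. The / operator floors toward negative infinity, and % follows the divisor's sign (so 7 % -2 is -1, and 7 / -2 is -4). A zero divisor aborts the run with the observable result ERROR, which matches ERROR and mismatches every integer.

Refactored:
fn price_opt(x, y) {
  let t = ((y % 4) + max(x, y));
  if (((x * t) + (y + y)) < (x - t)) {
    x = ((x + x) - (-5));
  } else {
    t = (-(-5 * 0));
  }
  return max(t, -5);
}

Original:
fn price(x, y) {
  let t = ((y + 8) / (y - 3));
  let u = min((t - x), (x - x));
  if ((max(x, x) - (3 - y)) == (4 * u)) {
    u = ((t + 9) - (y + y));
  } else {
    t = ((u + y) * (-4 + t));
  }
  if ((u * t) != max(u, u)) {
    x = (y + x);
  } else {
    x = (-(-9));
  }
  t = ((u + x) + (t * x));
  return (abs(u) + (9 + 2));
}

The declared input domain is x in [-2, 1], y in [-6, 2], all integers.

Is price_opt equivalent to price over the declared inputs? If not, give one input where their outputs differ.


Run the pair on x=-2, y=-6.
price: t := -1 | u := 0 | ((max(x, x) - (3 - y)) == (4 * u)): false | t := 30 | ((u * t) != max(u, u)): false | x := 9 | t := 279 | result 11
price_opt: t := 0 | (((x * t) + (y + y)) < (x - t)): true | x := 1 | result 0
11 against 0: the behavior changed.
verdict: not equivalent; witness: x=-2, y=-6


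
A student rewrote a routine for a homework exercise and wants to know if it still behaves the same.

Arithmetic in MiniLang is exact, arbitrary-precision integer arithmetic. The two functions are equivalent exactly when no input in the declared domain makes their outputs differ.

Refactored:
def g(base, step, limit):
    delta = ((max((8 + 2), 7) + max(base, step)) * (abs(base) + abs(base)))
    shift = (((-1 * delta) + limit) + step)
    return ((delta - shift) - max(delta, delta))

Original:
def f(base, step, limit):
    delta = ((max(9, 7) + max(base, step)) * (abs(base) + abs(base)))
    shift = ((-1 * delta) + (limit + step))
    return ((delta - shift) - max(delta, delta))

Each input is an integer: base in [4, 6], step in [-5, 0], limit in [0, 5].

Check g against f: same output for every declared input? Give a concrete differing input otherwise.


Consider the input base=4, step=-5, limit=0.
f: delta becomes 104; next shift becomes -109; next final value 109
g: delta becomes 112; next shift becomes -117; next final value 117
109 vs 117 — the two versions disagree here.
verdict: not equivalent; witness: base=4, step=-5, limit=0


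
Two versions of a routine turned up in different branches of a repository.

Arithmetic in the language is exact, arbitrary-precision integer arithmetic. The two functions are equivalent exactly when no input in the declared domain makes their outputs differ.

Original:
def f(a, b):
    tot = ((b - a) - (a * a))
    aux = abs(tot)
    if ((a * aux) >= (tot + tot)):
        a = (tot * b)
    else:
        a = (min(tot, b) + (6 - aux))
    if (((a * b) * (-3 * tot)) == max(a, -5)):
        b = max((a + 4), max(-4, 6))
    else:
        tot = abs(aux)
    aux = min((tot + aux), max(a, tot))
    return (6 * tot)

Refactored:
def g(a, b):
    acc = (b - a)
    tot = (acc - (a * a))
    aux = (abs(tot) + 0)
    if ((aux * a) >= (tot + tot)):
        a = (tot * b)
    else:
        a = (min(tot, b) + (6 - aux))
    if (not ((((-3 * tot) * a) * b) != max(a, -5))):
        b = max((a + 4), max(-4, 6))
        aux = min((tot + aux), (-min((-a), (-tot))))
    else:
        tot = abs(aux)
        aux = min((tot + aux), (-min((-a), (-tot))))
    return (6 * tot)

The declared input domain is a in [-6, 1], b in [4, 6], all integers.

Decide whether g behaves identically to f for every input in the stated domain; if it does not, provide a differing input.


Reading the diff, among the changes: statement counts differ; local variable names differ; constant usage differs; arithmetic usage differs; min/max/abs usage differs; comparison usage differs; boolean connective usage differs.
Spot check at a=-2, b=6 — f: tot = 4; aux = 4; ((a * aux) >= (tot + tot)) -> false; a = 6; (((a * b) * (-3 * tot)) == max(a, -5)) -> false; tot = 4; aux = 6; return 24. g: acc = 8; tot = 4; aux = 4; ((aux * a) >= (tot + tot)) -> false; a = 6; (not ((((-3 * tot) * a) * b) != max(a, -5))) -> false; tot = 4; aux = 6; return 24. Both give 24.
Checked all 24 inputs in the declared domain: the outputs agree on every one.
verdict: equivalent


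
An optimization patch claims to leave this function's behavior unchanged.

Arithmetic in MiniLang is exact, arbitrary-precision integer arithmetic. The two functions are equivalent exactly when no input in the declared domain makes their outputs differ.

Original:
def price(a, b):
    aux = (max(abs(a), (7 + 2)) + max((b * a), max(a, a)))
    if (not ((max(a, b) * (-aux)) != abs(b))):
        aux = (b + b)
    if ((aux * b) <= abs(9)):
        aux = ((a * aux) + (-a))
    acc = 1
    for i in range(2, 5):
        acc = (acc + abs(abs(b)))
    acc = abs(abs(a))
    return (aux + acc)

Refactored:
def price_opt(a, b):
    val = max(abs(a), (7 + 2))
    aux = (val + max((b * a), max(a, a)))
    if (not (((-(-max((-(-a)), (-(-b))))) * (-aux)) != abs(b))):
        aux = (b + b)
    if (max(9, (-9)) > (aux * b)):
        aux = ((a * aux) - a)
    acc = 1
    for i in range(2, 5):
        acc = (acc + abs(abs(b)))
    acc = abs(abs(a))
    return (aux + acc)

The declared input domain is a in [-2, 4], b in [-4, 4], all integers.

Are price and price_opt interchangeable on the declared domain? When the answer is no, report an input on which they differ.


Run the pair on a=0, b=1.
price: aux=9, then (not ((max(a, b) * (-aux)) != abs(b))) is false, then ((aux * b) <= abs(9)) is true, then aux=0, then acc=1, then (i=2), then acc=2, then (i=3), then acc=3, then (i=4), then acc=4, then acc=0, then returns 0
price_opt: val=9, then aux=9, then (not (((-(-max((-(-a)), (-(-b))))) * (-aux)) != abs(b))) is false, then (max(9, (-9)) > (aux * b)) is false, then acc=1, then (i=2), then acc=2, then (i=3), then acc=3, then (i=4), then acc=4, then acc=0, then returns 9
0 and 9 differ, so these are not the same function on this domain.
verdict: not equivalent; witness: a=0, b=1


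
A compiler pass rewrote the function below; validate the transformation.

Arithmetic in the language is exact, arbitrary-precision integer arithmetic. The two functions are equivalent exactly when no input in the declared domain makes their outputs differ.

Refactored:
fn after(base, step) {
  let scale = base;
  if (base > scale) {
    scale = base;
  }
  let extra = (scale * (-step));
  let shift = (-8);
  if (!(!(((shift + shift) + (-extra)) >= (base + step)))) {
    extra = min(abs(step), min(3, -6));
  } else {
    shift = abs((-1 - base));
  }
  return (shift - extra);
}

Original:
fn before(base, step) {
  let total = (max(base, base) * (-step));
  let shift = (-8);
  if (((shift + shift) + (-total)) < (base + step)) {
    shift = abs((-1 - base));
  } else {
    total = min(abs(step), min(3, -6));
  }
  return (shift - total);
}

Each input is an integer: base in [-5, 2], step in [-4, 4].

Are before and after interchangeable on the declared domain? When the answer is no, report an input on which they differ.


Reading the diff, among the changes: statement counts differ, and comparison usage differs, and boolean connective usage differs, and local variable names differ, and branching structure differs, and min/max/abs usage differs.
Tracing base=-5, step=4: before: total = 20; shift = -8; (((shift + shift) + (-total)) < (base + step)) -> true; shift = 4; return -16 | after: scale = -5; (base > scale) -> false; extra = 20; shift = -8; (!(!(((shift + shift) + (-extra)) >= (base + step)))) -> false; shift = 4; return -16 — matching result -16.
Across all 72 domain points the two functions coincide.
verdict: equivalent


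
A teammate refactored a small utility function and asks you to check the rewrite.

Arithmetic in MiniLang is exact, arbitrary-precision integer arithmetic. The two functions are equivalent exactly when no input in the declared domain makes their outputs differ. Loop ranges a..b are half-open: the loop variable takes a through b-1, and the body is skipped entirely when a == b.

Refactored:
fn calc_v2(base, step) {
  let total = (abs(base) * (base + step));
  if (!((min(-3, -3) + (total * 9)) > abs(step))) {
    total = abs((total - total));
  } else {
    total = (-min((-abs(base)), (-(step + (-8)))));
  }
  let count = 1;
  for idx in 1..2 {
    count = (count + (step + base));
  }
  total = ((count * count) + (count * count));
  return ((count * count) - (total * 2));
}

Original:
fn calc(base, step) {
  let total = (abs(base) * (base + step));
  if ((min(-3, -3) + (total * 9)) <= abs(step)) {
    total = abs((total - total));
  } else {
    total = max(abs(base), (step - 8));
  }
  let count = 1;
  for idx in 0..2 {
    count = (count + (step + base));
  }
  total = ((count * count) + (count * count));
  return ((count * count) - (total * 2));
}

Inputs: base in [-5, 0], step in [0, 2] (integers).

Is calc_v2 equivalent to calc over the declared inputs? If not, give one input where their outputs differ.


Try base=-5, step=0.
calc: total = -25; ((min(-3, -3) + (total * 9)) <= abs(step)) -> true; total = 0; count = 1; [idx=0]; count = -4; [idx=1]; count = -9; total = 162; return -243
calc_v2: total = -25; (!((min(-3, -3) + (total * 9)) > abs(step))) -> true; total = 0; count = 1; [idx=1]; count = -4; total = 32; return -48
-243 != -48, so the rewrite changes behavior.
verdict: not equivalent; witness: base=-5, step=0


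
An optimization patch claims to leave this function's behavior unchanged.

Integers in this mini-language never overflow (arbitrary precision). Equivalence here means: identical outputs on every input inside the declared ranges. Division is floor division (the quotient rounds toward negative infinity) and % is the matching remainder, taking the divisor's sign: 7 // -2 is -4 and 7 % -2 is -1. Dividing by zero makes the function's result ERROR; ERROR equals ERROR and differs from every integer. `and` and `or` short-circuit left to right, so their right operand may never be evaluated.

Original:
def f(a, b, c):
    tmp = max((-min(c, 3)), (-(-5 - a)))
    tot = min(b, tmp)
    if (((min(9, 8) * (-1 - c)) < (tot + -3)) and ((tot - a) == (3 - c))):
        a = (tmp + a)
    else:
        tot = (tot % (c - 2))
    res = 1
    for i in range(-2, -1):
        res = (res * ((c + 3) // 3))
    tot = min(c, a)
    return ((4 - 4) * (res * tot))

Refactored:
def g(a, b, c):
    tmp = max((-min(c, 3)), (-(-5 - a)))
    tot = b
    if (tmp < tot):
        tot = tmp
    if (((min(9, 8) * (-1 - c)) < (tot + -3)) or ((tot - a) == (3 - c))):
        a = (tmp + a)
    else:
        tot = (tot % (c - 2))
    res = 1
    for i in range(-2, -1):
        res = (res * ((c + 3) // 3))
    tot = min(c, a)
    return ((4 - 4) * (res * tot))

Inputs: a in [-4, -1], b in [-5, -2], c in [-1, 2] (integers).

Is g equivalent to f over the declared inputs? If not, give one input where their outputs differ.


There is a counterexample at a=-4, b=-5, c=2: ERROR on one side, 0 on the other.
f: tmp = 1; tot = -5; (((min(9, 8) * (-1 - c)) < (tot + -3)) and ((tot - a) == (3 - c))) -> false; division by zero -> ERROR
g: tmp = 1; tot = -5; (tmp < tot) -> false; (((min(9, 8) * (-1 - c)) < (tot + -3)) or ((tot - a) == (3 - c))) -> true; a = -3; res = 1; [i=-2]; res = 1; tot = -3; return 0
verdict: not equivalent; witness: a=-4, b=-5, c=2


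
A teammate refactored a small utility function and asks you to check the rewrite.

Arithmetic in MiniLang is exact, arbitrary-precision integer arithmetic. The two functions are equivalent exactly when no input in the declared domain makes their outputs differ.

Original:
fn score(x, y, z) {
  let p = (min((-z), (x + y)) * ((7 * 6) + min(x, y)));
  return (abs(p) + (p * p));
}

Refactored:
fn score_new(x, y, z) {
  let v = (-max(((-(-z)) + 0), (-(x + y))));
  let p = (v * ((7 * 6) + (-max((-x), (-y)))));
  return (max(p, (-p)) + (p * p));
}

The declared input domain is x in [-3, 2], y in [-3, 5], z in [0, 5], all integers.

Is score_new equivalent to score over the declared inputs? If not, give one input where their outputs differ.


The two versions differ — the changes include arithmetic usage differs, and local variable names differ, and constant usage differs, and statement counts differ, and min/max/abs usage differs.
One worked example (x=-1, y=1, z=4) — score: p becomes -164; next final value 27060; score_new: v becomes -4; next p becomes -164; next final value 27060; agreement on 27060.
Sweeping the whole domain (324 inputs) finds no disagreement.
verdict: equivalent


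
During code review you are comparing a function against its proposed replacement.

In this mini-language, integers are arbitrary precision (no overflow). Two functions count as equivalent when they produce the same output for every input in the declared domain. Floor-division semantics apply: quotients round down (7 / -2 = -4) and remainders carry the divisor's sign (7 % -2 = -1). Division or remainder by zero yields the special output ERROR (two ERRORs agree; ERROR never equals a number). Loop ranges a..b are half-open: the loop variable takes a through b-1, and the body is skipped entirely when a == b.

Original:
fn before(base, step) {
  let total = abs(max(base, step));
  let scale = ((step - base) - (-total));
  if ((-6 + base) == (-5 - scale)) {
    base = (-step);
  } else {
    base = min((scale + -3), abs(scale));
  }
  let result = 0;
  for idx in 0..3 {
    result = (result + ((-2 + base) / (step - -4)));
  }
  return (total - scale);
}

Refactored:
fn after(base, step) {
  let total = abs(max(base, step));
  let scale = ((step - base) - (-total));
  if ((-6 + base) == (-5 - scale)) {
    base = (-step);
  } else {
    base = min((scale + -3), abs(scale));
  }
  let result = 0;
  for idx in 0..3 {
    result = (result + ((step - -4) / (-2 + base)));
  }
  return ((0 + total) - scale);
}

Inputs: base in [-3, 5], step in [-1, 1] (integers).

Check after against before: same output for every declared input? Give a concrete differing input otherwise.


These are not equivalent — on base=-3, step=1 the outputs split (-4 vs ERROR).
before: total := 1 | scale := 5 | ((-6 + base) == (-5 - scale)): false | base := 2 | result := 0 | iter idx=0: | result := 0 | iter idx=1: | result := 0 | iter idx=2: | result := 0 | result -4
after: total := 1 | scale := 5 | ((-6 + base) == (-5 - scale)): false | base := 2 | result := 0 | iter idx=0: | divide-by-zero, output ERROR
verdict: not equivalent; witness: base=-3, step=1


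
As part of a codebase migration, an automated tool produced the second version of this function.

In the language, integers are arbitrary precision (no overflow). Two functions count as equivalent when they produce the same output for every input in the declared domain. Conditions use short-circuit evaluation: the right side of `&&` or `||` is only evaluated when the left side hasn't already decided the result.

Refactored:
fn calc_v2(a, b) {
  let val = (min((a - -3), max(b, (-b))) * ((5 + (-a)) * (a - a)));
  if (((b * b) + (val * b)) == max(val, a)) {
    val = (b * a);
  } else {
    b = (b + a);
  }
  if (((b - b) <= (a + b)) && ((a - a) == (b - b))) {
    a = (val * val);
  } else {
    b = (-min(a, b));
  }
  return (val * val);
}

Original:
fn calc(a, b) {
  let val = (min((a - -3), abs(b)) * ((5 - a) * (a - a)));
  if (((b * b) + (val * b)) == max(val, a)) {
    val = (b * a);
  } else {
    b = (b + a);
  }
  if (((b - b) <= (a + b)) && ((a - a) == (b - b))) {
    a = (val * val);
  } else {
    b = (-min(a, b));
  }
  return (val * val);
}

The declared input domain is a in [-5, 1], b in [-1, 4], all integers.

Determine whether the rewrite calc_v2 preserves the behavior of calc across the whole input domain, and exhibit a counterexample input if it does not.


Side by side, the visible changes include: arithmetic usage differs, and min/max/abs usage differs.
Spot check at a=-1, b=-1 — calc: val becomes 0; next (((b * b) + (val * b)) == max(val, a)) evaluates to false; next b becomes -2; next (((b - b) <= (a + b)) && ((a - a) == (b - b))) evaluates to false; next b becomes 2; next final value 0. calc_v2: val becomes 0; next (((b * b) + (val * b)) == max(val, a)) evaluates to false; next b becomes -2; next (((b - b) <= (a + b)) && ((a - a) == (b - b))) evaluates to false; next b becomes 2; next final value 0. Both give 0.
An exhaustive pass over the 42 declared inputs shows identical outputs.
verdict: equivalent


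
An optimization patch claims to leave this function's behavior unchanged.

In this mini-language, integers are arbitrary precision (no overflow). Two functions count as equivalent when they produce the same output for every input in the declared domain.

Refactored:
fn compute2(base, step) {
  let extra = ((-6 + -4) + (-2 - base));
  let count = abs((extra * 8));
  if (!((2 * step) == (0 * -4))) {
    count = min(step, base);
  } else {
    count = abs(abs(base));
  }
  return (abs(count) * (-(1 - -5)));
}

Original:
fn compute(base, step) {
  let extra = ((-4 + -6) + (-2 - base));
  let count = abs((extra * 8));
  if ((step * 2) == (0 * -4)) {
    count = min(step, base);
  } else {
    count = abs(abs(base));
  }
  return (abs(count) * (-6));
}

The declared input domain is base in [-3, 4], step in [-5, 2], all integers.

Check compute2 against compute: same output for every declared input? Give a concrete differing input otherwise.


On input base=-3, step=-5, compute returns -18 while compute2 returns -30.
verdict: not equivalent; witness: base=-3, step=-5


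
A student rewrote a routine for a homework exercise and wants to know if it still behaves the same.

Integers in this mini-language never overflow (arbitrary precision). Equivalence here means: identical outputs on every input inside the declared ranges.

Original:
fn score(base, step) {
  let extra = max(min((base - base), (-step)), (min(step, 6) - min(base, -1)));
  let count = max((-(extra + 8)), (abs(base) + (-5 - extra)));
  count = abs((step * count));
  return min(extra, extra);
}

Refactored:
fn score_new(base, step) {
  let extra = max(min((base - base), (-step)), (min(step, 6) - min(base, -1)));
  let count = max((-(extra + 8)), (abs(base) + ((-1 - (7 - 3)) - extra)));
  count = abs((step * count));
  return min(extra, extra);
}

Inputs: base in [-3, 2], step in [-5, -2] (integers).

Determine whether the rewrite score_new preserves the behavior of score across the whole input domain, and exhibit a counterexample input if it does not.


Differences: constant usage differs; also arithmetic usage differs — yet all 24 inputs agree.
verdict: equivalent


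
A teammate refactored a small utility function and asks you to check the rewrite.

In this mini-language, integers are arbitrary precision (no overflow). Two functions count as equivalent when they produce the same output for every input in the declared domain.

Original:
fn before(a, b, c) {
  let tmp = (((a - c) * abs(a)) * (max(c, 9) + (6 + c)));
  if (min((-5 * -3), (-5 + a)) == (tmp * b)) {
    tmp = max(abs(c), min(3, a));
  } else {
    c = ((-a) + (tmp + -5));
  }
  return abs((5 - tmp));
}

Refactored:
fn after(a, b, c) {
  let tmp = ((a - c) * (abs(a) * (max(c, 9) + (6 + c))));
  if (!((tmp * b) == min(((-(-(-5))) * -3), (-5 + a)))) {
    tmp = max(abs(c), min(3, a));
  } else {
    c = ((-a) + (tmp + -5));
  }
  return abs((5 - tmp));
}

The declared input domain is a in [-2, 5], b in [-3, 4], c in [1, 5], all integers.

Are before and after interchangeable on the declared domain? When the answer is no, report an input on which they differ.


Evaluate both at a=-2, b=-3, c=1.
before: tmp=-96, then (min((-5 * -3), (-5 + a)) == (tmp * b)) is false, then c=-99, then returns 101
after: tmp=-96, then (!((tmp * b) == min(((-(-(-5))) * -3), (-5 + a)))) is true, then tmp=1, then returns 4
101 and 4 differ, so these are not the same function on this domain.
verdict: not equivalent; witness: a=-2, b=-3, c=1


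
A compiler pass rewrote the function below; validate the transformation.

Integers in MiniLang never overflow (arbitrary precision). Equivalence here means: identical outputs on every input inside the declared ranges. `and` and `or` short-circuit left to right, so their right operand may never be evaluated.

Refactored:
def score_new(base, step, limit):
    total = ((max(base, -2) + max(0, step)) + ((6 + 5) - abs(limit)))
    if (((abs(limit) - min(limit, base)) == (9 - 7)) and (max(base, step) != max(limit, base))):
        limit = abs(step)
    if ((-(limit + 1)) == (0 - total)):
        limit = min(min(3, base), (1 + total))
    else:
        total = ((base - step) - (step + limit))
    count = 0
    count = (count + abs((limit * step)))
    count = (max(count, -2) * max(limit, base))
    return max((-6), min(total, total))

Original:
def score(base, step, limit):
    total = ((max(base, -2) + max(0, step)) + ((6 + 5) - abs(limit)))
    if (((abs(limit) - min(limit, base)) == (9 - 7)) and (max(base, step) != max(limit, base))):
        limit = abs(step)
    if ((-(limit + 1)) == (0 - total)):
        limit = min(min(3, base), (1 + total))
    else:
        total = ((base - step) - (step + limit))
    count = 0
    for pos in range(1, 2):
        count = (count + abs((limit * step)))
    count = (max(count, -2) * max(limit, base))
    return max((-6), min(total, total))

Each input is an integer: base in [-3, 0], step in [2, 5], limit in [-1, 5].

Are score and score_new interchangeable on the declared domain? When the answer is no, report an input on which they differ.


The two versions differ — the changes include loop structure differs, and statement counts differ, and local variable names differ.
As a probe, take base=-2, step=4, limit=0: score runs total=13, then (((abs(limit) - min(limit, base)) == (9 - 7)) and (max(base, step) != max(limit, base))) is true, then limit=4, then ((-(limit + 1)) == (0 - total)) is false, then total=-14, then count=0, then (pos=1), then count=16, then count=64, then returns -6; score_new runs total=13, then (((abs(limit) - min(limit, base)) == (9 - 7)) and (max(base, step) != max(limit, base))) is true, then limit=4, then ((-(limit + 1)) == (0 - total)) is false, then total=-14, then count=0, then count=16, then count=64, then returns -6; both end at -6.
Every one of the 112 inputs gives matching results.
verdict: equivalent


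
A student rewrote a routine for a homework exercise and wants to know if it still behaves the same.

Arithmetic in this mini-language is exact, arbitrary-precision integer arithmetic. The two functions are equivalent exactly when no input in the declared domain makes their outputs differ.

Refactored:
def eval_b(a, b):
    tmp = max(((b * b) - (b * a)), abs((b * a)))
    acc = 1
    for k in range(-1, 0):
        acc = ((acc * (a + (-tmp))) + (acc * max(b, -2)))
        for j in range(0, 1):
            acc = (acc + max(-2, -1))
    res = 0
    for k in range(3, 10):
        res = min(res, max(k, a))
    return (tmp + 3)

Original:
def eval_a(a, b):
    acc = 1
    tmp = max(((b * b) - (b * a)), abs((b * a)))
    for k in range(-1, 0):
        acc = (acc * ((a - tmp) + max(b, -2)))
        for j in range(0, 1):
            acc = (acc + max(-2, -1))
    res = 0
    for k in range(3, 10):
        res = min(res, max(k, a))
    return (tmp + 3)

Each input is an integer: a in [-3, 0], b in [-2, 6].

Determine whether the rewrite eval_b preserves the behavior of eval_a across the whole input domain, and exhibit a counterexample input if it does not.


Changes here: arithmetic usage differs; the full 36-point sweep finds no disagreement.
verdict: equivalent


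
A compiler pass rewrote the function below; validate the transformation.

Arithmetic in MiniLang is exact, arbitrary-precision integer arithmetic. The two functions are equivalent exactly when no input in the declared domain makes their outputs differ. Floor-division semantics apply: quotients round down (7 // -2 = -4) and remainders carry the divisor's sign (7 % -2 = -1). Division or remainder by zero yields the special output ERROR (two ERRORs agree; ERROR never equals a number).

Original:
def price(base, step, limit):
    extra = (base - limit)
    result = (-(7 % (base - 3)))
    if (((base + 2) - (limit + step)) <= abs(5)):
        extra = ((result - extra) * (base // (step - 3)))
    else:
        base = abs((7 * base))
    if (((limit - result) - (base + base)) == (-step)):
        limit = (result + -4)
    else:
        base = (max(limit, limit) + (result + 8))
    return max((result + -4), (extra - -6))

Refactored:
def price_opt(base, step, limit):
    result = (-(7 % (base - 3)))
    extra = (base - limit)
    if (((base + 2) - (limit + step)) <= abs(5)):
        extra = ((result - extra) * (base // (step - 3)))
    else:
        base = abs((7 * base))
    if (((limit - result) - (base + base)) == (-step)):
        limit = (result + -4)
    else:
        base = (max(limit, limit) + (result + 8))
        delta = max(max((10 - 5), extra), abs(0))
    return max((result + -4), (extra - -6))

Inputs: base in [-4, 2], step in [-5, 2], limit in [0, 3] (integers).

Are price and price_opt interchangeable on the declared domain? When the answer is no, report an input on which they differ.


Behavior is preserved: although arithmetic usage differs, and constant usage differs, and statement counts differ, and local variable names differ, and min/max/abs usage differs, the outputs never diverge.
As a probe, take base=1, step=0, limit=1: price runs extra=0, then result=1, then (((base + 2) - (limit + step)) <= abs(5)) is true, then extra=-1, then (((limit - result) - (base + base)) == (-step)) is false, then base=10, then returns 5; price_opt runs result=1, then extra=0, then (((base + 2) - (limit + step)) <= abs(5)) is true, then extra=-1, then (((limit - result) - (base + base)) == (-step)) is false, then base=10, then delta=5, then returns 5; both end at 5.
Sweeping the whole domain (224 inputs) finds no disagreement.
verdict: equivalent


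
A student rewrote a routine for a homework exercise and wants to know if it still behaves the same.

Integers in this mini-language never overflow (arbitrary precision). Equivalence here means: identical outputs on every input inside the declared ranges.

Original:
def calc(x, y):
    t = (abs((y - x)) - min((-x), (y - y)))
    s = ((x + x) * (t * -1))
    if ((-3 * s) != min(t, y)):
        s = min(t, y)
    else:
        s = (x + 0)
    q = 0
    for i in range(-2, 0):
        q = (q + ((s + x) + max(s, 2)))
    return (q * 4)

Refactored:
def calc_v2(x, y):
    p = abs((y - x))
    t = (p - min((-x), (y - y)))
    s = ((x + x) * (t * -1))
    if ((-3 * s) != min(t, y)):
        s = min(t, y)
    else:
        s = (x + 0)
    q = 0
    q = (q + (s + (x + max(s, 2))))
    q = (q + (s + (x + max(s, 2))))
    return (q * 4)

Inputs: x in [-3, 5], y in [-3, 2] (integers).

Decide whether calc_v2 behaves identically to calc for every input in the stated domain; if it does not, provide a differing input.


This is a faithful refactor — statement counts differ, constant usage differs, arithmetic usage differs, local variable names differ, loop structure differs, min/max/abs usage differs, but the computed results match everywhere.
As a probe, take x=-2, y=1: calc runs t = 3; s = 12; ((-3 * s) != min(t, y)) -> true; s = 1; q = 0; [i=-2]; q = 1; [i=-1]; q = 2; return 8; calc_v2 runs p = 3; t = 3; s = 12; ((-3 * s) != min(t, y)) -> true; s = 1; q = 0; q = 1; q = 2; return 8; both end at 8.
Sweeping the whole domain (54 inputs) finds no disagreement.
verdict: equivalent


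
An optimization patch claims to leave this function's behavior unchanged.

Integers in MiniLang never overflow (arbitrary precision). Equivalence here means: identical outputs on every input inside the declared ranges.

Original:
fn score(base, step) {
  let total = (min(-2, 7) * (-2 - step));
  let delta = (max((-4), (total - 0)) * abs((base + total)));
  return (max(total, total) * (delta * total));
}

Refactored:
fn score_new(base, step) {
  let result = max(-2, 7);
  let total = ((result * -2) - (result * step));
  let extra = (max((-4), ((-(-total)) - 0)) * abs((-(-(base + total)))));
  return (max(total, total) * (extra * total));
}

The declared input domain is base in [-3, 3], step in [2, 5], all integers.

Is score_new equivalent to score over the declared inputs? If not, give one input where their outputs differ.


Run the pair on base=-3, step=2.
score: total=8, then delta=40, then returns 2560
score_new: result=7, then total=-28, then extra=-124, then returns -97216
2560 != -97216, so the rewrite changes behavior.
verdict: not equivalent; witness: base=-3, step=2


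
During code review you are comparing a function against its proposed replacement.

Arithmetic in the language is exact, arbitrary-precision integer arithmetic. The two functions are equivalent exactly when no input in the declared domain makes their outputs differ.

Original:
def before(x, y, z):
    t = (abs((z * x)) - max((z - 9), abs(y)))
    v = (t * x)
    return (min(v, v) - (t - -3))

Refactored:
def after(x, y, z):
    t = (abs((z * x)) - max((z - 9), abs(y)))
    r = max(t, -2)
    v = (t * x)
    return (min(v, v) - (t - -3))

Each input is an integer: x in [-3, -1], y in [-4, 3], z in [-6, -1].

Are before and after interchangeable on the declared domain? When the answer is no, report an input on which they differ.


Reading the diff, among the changes: local variable names differ; also constant usage differs; also min/max/abs usage differs; also statement counts differ.
Spot check at x=-2, y=-3, z=-6 — before: t := 9 | v := -18 | result -30. after: t := 9 | r := 9 | v := -18 | result -30. Both give -30.
An exhaustive pass over the 144 declared inputs shows identical outputs.
verdict: equivalent


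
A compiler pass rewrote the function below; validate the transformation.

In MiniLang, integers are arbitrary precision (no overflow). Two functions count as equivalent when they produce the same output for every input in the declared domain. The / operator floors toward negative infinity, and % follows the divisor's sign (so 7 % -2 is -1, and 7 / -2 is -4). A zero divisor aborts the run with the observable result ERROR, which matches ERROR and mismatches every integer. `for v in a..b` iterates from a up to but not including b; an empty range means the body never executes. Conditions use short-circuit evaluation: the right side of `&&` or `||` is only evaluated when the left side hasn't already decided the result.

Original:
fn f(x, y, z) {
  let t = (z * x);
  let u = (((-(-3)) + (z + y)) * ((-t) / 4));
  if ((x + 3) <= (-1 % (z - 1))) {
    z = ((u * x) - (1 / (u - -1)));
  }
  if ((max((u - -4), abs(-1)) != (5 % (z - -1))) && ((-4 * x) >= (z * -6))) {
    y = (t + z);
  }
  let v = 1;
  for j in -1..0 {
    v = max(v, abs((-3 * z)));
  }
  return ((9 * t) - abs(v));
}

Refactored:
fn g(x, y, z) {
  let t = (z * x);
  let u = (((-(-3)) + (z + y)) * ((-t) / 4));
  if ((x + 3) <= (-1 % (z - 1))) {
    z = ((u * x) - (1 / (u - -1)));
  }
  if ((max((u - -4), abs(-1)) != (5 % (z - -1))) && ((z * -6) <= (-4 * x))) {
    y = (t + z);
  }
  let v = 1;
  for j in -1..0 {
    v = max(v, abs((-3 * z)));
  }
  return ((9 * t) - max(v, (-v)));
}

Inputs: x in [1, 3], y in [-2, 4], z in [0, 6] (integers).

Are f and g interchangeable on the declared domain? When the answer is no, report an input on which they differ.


The two versions differ — the changes include min/max/abs usage differs, plus comparison usage differs.
As a probe, take x=1, y=0, z=6: f runs t := 6 | u := -18 | ((x + 3) <= (-1 % (z - 1))): true | z := -17 | ((max((u - -4), abs(-1)) != (5 % (z - -1))) && ((-4 * x) >= (z * -6))): false | v := 1 | iter j=-1: | v := 51 | result 3; g runs t := 6 | u := -18 | ((x + 3) <= (-1 % (z - 1))): true | z := -17 | ((max((u - -4), abs(-1)) != (5 % (z - -1))) && ((z * -6) <= (-4 * x))): false | v := 1 | iter j=-1: | v := 51 | result 3; both end at 3.
Checked all 147 inputs in the declared domain: the outputs agree on every one.
verdict: equivalent


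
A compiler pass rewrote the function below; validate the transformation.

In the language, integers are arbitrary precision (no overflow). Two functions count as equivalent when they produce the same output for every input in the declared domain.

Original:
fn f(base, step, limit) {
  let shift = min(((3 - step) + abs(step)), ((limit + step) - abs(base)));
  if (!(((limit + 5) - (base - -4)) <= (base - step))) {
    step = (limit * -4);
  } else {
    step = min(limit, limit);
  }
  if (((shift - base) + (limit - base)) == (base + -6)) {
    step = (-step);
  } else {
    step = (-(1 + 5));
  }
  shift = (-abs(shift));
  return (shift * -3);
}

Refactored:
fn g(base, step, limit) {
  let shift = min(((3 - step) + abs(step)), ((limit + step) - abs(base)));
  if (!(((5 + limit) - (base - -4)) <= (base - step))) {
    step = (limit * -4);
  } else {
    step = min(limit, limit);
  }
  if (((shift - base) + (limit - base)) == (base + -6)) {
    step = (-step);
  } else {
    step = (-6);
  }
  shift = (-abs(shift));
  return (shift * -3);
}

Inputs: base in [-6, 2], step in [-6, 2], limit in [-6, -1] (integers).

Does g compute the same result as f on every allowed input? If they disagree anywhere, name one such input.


The two versions differ — the changes include arithmetic usage differs, plus constant usage differs.
As a probe, take base=-1, step=-1, limit=-5: f runs shift = -7; (!(((limit + 5) - (base - -4)) <= (base - step))) -> false; step = -5; (((shift - base) + (limit - base)) == (base + -6)) -> false; step = -6; shift = -7; return 21; g runs shift = -7; (!(((5 + limit) - (base - -4)) <= (base - step))) -> false; step = -5; (((shift - base) + (limit - base)) == (base + -6)) -> false; step = -6; shift = -7; return 21; both end at 21.
Every one of the 486 inputs gives matching results.
verdict: equivalent


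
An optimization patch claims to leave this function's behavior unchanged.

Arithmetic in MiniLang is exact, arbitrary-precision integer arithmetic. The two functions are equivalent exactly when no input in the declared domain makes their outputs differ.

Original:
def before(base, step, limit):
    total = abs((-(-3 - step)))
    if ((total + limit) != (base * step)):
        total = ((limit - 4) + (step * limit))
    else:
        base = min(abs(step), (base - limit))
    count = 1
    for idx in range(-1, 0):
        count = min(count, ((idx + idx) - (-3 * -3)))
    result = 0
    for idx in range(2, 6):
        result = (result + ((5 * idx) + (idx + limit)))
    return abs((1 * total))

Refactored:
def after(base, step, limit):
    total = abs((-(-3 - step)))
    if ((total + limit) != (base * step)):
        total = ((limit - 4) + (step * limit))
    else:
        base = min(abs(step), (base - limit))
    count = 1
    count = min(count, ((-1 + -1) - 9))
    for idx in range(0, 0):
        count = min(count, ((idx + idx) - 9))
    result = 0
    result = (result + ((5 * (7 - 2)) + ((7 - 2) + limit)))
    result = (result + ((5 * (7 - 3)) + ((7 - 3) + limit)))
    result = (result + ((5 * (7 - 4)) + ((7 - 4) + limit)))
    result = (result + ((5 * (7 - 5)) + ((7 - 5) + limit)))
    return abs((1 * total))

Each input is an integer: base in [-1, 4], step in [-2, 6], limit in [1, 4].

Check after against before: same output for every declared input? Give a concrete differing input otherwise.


Equivalent — the differences include loop structure differs, plus min/max/abs usage differs, plus constant usage differs, plus arithmetic usage differs, plus statement counts differ, yet no declared input distinguishes the two.
Tracing base=1, step=6, limit=3: before: total=9, then ((total + limit) != (base * step)) is true, then total=17, then count=1, then (idx=-1), then count=-11, then result=0, then (idx=2), then result=15, then (idx=3), then result=36, then (idx=4), then result=63, then (idx=5), then result=96, then returns 17 | after: total=9, then ((total + limit) != (base * step)) is true, then total=17, then count=1, then count=-11, then the loop over idx runs zero times, then result=0, then result=33, then result=60, then result=81, then result=96, then returns 17 — matching result 17.
Sweeping the whole domain (216 inputs) finds no disagreement.
verdict: equivalent


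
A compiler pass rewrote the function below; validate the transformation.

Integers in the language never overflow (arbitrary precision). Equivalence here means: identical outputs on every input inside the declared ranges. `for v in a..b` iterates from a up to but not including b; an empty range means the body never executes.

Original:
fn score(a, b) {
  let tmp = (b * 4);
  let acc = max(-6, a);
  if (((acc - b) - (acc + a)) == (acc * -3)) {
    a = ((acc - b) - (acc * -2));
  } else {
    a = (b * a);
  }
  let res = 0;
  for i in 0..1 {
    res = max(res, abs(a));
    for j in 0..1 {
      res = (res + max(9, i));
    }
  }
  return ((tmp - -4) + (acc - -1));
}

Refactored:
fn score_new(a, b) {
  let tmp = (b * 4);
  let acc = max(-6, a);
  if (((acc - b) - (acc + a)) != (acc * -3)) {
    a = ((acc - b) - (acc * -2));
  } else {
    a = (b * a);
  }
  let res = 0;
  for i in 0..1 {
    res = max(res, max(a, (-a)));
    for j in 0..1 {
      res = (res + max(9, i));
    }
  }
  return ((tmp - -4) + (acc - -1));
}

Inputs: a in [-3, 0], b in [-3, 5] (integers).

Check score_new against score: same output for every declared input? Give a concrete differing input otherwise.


Equivalent. The one real change (`(((acc - b) - (acc + a)) == (acc * -3))` became `(((acc - b) - (acc + a)) != (acc * -3))`) has no effect anywhere in the declared ranges.
Across all 36 domain points the two functions coincide.
Spot check at a=0, b=-3 — score: tmp=-12, then acc=0, then (((acc - b) - (acc + a)) == (acc * -3)) is false, then a=0, then res=0, then (i=0), then res=0, then (j=0), then res=9, then returns -7. score_new: tmp=-12, then acc=0, then (((acc - b) - (acc + a)) != (acc * -3)) is true, then a=3, then res=0, then (i=0), then res=3, then (j=0), then res=12, then returns -7. Both give -7.
verdict: equivalent


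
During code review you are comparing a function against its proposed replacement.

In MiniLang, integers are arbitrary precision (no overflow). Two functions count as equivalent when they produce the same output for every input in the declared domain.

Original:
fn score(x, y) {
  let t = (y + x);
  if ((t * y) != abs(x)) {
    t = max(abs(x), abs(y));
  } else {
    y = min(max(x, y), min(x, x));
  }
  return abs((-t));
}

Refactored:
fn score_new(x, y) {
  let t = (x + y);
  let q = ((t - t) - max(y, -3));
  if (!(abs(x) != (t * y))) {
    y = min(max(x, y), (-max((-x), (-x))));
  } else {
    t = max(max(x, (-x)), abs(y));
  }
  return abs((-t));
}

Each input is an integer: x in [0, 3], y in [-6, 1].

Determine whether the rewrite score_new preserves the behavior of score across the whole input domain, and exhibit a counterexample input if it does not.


The two versions differ — the changes include min/max/abs usage differs, and statement counts differ, and local variable names differ, and boolean connective usage differs, and arithmetic usage differs, and constant usage differs.
As a probe, take x=3, y=0: score runs t=3, then ((t * y) != abs(x)) is true, then t=3, then returns 3; score_new runs t=3, then q=0, then (!(abs(x) != (t * y))) is false, then t=3, then returns 3; both end at 3.
Every one of the 32 inputs gives matching results.
verdict: equivalent


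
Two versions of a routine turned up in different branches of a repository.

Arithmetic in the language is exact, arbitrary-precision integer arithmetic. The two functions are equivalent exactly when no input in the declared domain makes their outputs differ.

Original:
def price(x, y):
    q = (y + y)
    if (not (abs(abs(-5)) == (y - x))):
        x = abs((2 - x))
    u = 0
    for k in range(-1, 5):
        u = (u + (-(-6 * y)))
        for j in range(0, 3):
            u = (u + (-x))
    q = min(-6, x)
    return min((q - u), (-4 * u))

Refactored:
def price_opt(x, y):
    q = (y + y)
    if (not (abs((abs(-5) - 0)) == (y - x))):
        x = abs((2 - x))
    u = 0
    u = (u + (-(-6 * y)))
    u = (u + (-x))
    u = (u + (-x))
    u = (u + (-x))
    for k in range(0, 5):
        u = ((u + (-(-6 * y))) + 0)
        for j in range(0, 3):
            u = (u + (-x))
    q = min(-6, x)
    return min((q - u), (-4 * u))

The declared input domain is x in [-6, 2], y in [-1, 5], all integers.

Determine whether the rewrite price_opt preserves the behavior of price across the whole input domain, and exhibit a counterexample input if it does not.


Behavior is preserved: although statement counts differ; and arithmetic usage differs; and constant usage differs; and loop structure differs, the outputs never diverge.
As a probe, take x=0, y=3: price runs q=6, then (not (abs(abs(-5)) == (y - x))) is true, then x=2, then u=0, then (k=-1), then u=18, then (j=0), then u=16, then (j=1), then u=14, then (j=2), then u=12, then (k=0), then u=30, then (j=0), then u=28, then (j=1), then u=26, then (j=2), then u=24, then (k=1), then u=42, then (j=0), then u=40, then (j=1), then u=38, then (j=2), then u=36, then (k=2), then u=54, then (j=0), then u=52, then (j=1), then u=50, then (j=2), then u=48, then (k=3), then u=66, then (j=0), then u=64, then (j=1), then u=62, then (j=2), then u=60, then (k=4), then u=78, then (j=0), then u=76, then (j=1), then u=74, then (j=2), then u=72, then q=-6, then returns -288; price_opt runs q=6, then (not (abs((abs(-5) - 0)) == (y - x))) is true, then x=2, then u=0, then u=18, then u=16, then u=14, then u=12, then (k=0), then u=30, then (j=0), then u=28, then (j=1), then u=26, then (j=2), then u=24, then (k=1), then u=42, then (j=0), then u=40, then (j=1), then u=38, then (j=2), then u=36, then (k=2), then u=54, then (j=0), then u=52, then (j=1), then u=50, then (j=2), then u=48, then (k=3), then u=66, then (j=0), then u=64, then (j=1), then u=62, then (j=2), then u=60, then (k=4), then u=78, then (j=0), then u=76, then (j=1), then u=74, then (j=2), then u=72, then q=-6, then returns -288; both end at -288.
Sweeping the whole domain (63 inputs) finds no disagreement.
verdict: equivalent
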